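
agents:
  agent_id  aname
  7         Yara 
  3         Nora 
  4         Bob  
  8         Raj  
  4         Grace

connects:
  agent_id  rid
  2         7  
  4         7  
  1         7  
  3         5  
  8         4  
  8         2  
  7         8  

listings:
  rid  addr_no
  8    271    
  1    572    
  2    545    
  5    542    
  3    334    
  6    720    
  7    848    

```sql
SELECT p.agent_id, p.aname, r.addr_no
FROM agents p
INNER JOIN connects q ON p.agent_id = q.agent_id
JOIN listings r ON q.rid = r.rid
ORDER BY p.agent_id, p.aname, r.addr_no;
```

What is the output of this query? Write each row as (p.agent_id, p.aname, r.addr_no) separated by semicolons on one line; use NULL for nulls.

(3, Nora, 542); (4, Bob, 848); (4, Grace, 848); (7, Yara, 271); (8, Raj, 545)

Step 1 — p INNER JOIN q on agent_id → 6 row(s).
Then INNER JOIN `listings r` on rid: keep only rows whose q.rid appears in r.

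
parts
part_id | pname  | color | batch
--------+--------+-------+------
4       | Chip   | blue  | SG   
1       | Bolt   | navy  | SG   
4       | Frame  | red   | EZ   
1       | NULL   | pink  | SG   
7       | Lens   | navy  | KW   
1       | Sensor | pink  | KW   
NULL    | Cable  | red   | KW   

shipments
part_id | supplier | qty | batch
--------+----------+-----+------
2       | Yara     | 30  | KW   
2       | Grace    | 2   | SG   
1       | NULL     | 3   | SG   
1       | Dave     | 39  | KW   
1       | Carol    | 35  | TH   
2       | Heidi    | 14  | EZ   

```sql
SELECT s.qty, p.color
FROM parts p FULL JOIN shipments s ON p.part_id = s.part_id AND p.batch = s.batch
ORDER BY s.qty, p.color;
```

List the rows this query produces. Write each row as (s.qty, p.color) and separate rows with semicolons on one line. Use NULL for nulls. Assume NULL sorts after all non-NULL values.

(2, NULL); (3, navy); (3, pink); (14, NULL); (30, NULL); (35, NULL); (39, pink); (NULL, blue); (NULL, navy); (NULL, red); (NULL, red)

FULL OUTER JOIN keeps every row from both sides; unmatched rows get NULL for the other side's columns.
Matching on p.part_id = s.part_id AND p.batch = s.batch. A NULL in a compared column never satisfies the condition.
Matched pairs: 3; unmatched p rows kept: 4; unmatched s rows kept: 4.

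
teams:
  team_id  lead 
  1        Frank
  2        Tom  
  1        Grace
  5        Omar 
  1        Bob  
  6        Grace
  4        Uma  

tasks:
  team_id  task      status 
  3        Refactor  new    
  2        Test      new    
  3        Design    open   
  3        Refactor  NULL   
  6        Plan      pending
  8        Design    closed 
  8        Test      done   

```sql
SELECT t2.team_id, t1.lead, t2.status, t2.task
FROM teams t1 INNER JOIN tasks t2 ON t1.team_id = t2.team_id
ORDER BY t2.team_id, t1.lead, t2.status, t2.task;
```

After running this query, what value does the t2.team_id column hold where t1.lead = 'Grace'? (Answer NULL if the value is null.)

INNER JOIN keeps only pairs where the ON condition holds.
Matching on t1.team_id = t2.team_id.
- t1 (team_id=1) has no partner → excluded.
- t1 (team_id=2) pairs with 1 row(s) of t2.
- t1 (team_id=1) has no partner → excluded.
- t1 (team_id=5) has no partner → excluded.
- t1 (team_id=1) has no partner → excluded.
- t1 (team_id=6) pairs with 1 row(s) of t2.
- t1 (team_id=4) has no partner → excluded.

6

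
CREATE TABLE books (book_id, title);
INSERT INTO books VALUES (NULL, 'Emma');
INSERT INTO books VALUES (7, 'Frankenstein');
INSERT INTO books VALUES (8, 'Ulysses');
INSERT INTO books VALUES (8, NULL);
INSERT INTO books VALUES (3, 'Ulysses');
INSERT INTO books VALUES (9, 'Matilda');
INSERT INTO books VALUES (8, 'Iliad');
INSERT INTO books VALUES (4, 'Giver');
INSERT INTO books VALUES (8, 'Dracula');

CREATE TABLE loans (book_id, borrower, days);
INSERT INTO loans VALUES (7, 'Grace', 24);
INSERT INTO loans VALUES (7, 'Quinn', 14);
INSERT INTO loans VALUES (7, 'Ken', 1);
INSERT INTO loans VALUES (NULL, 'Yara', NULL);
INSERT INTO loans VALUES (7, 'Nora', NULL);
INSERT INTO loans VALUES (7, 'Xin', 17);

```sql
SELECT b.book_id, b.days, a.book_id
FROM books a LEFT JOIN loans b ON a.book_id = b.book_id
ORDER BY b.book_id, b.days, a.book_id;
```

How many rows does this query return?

13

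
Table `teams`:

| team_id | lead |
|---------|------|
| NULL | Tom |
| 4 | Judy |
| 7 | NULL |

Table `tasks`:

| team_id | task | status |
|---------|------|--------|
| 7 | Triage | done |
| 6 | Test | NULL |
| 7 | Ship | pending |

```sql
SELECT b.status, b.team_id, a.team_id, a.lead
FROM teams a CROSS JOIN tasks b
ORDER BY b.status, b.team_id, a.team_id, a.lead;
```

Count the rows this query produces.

9

CROSS JOIN pairs every row of `teams` with every row of `tasks`: 3 × 3 = 9 rows.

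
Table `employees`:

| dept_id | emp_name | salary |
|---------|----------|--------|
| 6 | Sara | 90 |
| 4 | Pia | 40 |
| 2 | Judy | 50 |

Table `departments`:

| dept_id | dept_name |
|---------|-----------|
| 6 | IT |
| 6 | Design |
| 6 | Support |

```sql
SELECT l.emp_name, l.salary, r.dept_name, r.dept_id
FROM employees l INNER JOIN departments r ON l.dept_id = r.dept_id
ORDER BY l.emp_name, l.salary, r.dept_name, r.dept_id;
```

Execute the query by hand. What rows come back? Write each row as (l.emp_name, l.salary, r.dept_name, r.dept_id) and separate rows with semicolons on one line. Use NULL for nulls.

(Sara, 90, Design, 6); (Sara, 90, IT, 6); (Sara, 90, Support, 6)

INNER JOIN keeps only pairs where the ON condition holds.
Matching on l.dept_id = r.dept_id.
Matched pairs: 3.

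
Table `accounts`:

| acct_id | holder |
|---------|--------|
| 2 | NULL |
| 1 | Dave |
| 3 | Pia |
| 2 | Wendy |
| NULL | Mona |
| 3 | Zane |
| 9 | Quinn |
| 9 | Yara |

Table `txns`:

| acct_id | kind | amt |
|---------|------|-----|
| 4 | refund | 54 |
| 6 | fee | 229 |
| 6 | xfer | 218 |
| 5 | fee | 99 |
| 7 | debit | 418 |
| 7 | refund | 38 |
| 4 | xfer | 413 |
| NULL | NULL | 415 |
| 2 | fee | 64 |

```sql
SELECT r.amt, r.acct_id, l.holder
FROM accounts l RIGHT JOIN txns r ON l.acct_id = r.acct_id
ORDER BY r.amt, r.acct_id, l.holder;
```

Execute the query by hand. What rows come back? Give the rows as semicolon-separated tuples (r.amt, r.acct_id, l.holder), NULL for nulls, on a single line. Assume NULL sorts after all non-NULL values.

(38, 7, NULL); (54, 4, NULL); (64, 2, Wendy); (64, 2, NULL); (99, 5, NULL); (218, 6, NULL); (229, 6, NULL); (413, 4, NULL); (415, NULL, NULL); (418, 7, NULL)

RIGHT JOIN keeps every row from `txns`; unmatched rows get NULL for `accounts`'s columns.
Matching on l.acct_id = r.acct_id. A NULL in a compared column never satisfies the condition.
- l row (acct_id=2): matches 1 r row(s) → 1 output row(s).
- l row (acct_id=1): no match.
- l row (acct_id=3): no match.
- l row (acct_id=2): matches 1 r row(s) → 1 output row(s).
- l row (acct_id=NULL): no match.
- l row (acct_id=3): no match.
- l row (acct_id=9): no match.
- l row (acct_id=9): no match.
- plus 8 unmatched r row(s), each kept with NULL l columns.
After projecting and ordering:
r.amt | r.acct_id | l.holder
38 | 7 | NULL
54 | 4 | NULL
64 | 2 | Wendy
64 | 2 | NULL
99 | 5 | NULL
218 | 6 | NULL
229 | 6 | NULL
413 | 4 | NULL
415 | NULL | NULL
418 | 7 | NULL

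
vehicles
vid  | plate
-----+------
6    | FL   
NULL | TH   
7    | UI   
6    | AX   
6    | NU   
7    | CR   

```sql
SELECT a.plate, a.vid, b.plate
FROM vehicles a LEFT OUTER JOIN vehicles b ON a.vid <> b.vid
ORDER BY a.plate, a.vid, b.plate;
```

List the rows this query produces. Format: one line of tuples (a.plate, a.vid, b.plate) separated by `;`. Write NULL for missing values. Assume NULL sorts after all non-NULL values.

(AX, 6, CR); (AX, 6, UI); (CR, 7, AX); (CR, 7, FL); (CR, 7, NU); (FL, 6, CR); (FL, 6, UI); (NU, 6, CR); (NU, 6, UI); (TH, NULL, NULL); (UI, 7, AX); (UI, 7, FL); (UI, 7, NU)

LEFT JOIN keeps every row from `vehicles a`; unmatched rows get NULL for `vehicles b`'s columns.
Matching on a.vid <> b.vid. A NULL in a compared column never satisfies the condition.
- a (vid=6) pairs with 2 row(s) of b.
- a (vid=NULL) has no partner → padded with NULL.
- a (vid=7) pairs with 3 row(s) of b.
- a (vid=6) pairs with 2 row(s) of b.
- a (vid=6) pairs with 2 row(s) of b.
- a (vid=7) pairs with 3 row(s) of b.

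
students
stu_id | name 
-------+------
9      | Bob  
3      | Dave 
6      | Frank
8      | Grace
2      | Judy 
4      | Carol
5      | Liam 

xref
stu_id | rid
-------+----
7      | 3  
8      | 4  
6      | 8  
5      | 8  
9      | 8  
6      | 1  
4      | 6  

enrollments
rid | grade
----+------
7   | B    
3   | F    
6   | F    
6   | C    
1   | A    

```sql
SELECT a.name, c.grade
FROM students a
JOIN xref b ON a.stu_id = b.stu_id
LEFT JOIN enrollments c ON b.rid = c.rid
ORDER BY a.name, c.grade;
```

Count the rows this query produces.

7

Step 1 — a INNER JOIN b on stu_id → 6 row(s).
Then LEFT JOIN `enrollments c` on rid: each of those 6 rows is kept; rows whose b.rid has no match in c get NULL for c's columns.
Result: 7 row(s).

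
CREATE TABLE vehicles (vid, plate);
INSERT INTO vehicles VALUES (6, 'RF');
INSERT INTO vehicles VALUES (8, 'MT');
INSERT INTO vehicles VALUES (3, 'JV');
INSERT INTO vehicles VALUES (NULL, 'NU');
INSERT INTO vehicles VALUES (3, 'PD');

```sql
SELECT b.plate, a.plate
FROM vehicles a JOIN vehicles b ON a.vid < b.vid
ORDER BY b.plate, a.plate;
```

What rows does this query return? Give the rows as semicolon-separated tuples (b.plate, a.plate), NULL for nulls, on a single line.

(MT, JV); (MT, PD); (MT, RF); (RF, JV); (RF, PD)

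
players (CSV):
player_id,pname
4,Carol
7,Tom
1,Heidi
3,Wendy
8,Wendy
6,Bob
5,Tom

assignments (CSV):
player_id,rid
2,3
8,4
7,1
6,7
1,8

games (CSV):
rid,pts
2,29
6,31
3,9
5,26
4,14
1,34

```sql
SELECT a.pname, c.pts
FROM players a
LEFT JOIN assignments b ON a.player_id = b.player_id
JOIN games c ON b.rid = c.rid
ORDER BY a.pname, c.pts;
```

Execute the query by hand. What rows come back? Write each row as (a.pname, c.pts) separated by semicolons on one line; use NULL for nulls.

(Tom, 34); (Wendy, 14)

Step 1 — a LEFT JOIN b on player_id → 7 row(s).
Then INNER JOIN `games c` on rid: keep only rows whose b.rid appears in c.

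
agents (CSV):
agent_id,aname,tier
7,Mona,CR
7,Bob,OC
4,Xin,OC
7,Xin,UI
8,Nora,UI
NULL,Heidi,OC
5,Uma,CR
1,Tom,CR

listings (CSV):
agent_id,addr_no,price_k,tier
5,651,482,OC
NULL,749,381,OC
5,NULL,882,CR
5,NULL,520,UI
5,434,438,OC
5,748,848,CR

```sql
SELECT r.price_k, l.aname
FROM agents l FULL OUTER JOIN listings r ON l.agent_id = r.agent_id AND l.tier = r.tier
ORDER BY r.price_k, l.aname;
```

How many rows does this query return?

FULL OUTER JOIN keeps every row from both sides; unmatched rows get NULL for the other side's columns.
Matching on l.agent_id = r.agent_id AND l.tier = r.tier. A NULL in a compared column never satisfies the condition.
- l (agent_id=7, tier=CR) has no partner → padded with NULL.
- l (agent_id=7, tier=OC) has no partner → padded with NULL.
- l (agent_id=4, tier=OC) has no partner → padded with NULL.
- l (agent_id=7, tier=UI) has no partner → padded with NULL.
- l (agent_id=8, tier=UI) has no partner → padded with NULL.
- l (agent_id=NULL, tier=OC) has no partner → padded with NULL.
- l (agent_id=5, tier=CR) pairs with 2 row(s) of r.
- l (agent_id=1, tier=CR) has no partner → padded with NULL.
- 4 r row(s) had no l match → kept, l columns NULL.
Total: 2 matched + 11 padded = 13 rows.

13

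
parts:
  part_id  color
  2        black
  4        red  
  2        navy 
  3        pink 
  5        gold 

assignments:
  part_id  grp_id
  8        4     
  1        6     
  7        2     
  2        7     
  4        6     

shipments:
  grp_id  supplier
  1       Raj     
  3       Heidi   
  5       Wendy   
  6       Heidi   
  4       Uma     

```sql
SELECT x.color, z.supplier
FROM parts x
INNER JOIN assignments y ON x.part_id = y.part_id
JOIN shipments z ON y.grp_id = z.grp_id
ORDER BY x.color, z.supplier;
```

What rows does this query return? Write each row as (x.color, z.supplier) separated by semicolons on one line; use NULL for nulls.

(red, Heidi)

Joins associate left-to-right: parts INNER JOIN assignments on part_id gives 3 intermediate row(s).
Then INNER JOIN `shipments z` on grp_id: keep only rows whose y.grp_id appears in z.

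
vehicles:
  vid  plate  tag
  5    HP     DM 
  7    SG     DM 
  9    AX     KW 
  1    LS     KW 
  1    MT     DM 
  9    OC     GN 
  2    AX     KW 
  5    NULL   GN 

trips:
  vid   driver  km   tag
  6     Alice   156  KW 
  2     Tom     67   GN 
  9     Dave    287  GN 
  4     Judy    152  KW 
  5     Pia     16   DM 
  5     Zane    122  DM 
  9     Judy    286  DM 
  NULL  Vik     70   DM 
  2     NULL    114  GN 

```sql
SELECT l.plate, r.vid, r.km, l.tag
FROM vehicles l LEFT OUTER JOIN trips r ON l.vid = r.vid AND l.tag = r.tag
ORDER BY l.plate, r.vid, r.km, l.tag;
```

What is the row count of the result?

LEFT JOIN keeps every row from `vehicles`; unmatched rows get NULL for `trips`'s columns.
Matching on l.vid = r.vid AND l.tag = r.tag. A NULL in a compared column never satisfies the condition.
- l (vid=5, tag=DM) pairs with 2 row(s) of r.
- l (vid=7, tag=DM) has no partner → padded with NULL.
- l (vid=9, tag=KW) has no partner → padded with NULL.
- l (vid=1, tag=KW) has no partner → padded with NULL.
- l (vid=1, tag=DM) has no partner → padded with NULL.
- l (vid=9, tag=GN) pairs with 1 row(s) of r.
- l (vid=2, tag=KW) has no partner → padded with NULL.
- l (vid=5, tag=GN) has no partner → padded with NULL.
Total: 3 matched + 6 padded = 9 rows.

9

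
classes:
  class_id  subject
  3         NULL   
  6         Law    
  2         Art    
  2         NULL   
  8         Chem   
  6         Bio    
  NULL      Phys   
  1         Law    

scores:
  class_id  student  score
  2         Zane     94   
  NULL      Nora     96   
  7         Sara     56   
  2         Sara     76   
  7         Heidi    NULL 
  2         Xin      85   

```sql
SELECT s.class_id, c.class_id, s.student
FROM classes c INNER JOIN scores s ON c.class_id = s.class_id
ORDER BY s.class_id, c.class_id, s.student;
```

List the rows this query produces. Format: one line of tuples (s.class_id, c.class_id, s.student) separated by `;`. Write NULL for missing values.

INNER JOIN keeps only pairs where the ON condition holds.
Matching on c.class_id = s.class_id. A NULL in a compared column never satisfies the condition.
- c row (class_id=3): no match → dropped.
- c row (class_id=6): no match → dropped.
- c row (class_id=2): matches 3 s row(s) → 3 output row(s).
- c row (class_id=2): matches 3 s row(s) → 3 output row(s).
- c row (class_id=8): no match → dropped.
- c row (class_id=6): no match → dropped.
- c row (class_id=NULL): no match → dropped.
- c row (class_id=1): no match → dropped.
After projecting and ordering:
s.class_id | c.class_id | s.student
2 | 2 | Sara
2 | 2 | Sara
2 | 2 | Xin
2 | 2 | Xin
2 | 2 | Zane
2 | 2 | Zane

(2, 2, Sara); (2, 2, Sara); (2, 2, Xin); (2, 2, Xin); (2, 2, Zane); (2, 2, Zane)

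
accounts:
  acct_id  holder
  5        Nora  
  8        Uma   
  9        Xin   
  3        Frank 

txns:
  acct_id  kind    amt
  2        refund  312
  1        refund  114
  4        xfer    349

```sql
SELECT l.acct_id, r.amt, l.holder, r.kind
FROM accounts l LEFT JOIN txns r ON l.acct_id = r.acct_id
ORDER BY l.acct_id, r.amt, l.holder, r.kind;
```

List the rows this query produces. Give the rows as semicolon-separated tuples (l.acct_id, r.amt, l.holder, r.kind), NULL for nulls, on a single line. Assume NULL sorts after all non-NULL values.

(3, NULL, Frank, NULL); (5, NULL, Nora, NULL); (8, NULL, Uma, NULL); (9, NULL, Xin, NULL)

LEFT JOIN keeps every row from `accounts`; unmatched rows get NULL for `txns`'s columns.
Matching on l.acct_id = r.acct_id.
- l[0] acct_id=5 → no match; kept with NULLs on the r side.
- l[1] acct_id=8 → no match; kept with NULLs on the r side.
- l[2] acct_id=9 → no match; kept with NULLs on the r side.
- l[3] acct_id=3 → no match; kept with NULLs on the r side.
After projecting and ordering:
l.acct_id | r.amt | l.holder | r.kind
3 | NULL | Frank | NULL
5 | NULL | Nora | NULL
8 | NULL | Uma | NULL
9 | NULL | Xin | NULL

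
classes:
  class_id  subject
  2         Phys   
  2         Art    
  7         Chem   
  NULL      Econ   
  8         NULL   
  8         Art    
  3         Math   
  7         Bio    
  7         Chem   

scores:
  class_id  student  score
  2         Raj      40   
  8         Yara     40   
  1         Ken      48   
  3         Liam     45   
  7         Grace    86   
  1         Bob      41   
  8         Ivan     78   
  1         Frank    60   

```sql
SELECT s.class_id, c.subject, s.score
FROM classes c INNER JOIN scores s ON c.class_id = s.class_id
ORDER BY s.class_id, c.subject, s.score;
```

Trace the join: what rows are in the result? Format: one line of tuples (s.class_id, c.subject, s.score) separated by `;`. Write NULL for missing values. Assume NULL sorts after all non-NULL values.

(2, Art, 40); (2, Phys, 40); (3, Math, 45); (7, Bio, 86); (7, Chem, 86); (7, Chem, 86); (8, Art, 40); (8, Art, 78); (8, NULL, 40); (8, NULL, 78)

INNER JOIN keeps only pairs where the ON condition holds.
Matching on c.class_id = s.class_id. A NULL in a compared column never satisfies the condition.
- c (class_id=2) pairs with 1 row(s) of s.
- c (class_id=2) pairs with 1 row(s) of s.
- c (class_id=7) pairs with 1 row(s) of s.
- c (class_id=NULL) has no partner → excluded.
- c (class_id=8) pairs with 2 row(s) of s.
- c (class_id=8) pairs with 2 row(s) of s.
- c (class_id=3) pairs with 1 row(s) of s.
- c (class_id=7) pairs with 1 row(s) of s.
- c (class_id=7) pairs with 1 row(s) of s.
After projecting and ordering:
s.class_id | c.subject | s.score
2 | Art | 40
2 | Phys | 40
3 | Math | 45
7 | Bio | 86
7 | Chem | 86
7 | Chem | 86
8 | Art | 40
8 | Art | 78
8 | NULL | 40
8 | NULL | 78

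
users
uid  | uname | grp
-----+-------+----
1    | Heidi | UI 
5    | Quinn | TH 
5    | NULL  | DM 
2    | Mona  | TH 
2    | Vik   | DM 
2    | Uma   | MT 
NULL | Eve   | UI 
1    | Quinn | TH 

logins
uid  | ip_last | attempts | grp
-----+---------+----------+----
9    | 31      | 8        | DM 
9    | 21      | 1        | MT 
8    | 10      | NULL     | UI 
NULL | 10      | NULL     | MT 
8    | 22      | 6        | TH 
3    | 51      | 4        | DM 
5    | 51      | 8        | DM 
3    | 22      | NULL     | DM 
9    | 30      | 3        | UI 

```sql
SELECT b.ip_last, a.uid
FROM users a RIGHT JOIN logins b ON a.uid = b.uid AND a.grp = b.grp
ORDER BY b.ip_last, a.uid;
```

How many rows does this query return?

9

RIGHT JOIN keeps every row from `logins`; unmatched rows get NULL for `users`'s columns.
Matching on a.uid = b.uid AND a.grp = b.grp. A NULL in a compared column never satisfies the condition.
Matched pairs: 1; unmatched b rows kept: 8.
Total: 1 matched + 8 padded = 9 rows.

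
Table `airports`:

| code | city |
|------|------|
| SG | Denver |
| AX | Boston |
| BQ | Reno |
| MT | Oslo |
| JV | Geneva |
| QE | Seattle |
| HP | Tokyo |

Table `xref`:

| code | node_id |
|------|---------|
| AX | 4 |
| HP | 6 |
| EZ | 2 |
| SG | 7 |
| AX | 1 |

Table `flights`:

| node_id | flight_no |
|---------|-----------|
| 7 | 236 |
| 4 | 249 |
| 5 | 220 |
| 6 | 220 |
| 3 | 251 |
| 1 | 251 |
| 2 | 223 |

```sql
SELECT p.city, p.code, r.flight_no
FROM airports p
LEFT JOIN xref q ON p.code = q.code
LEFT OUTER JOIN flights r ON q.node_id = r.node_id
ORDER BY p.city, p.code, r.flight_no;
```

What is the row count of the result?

8

Step 1 — p LEFT JOIN q on code → 8 row(s).
Then LEFT JOIN `flights r` on node_id: each of those 8 rows is kept; rows whose q.node_id has no match in r get NULL for r's columns.
Result: 8 row(s).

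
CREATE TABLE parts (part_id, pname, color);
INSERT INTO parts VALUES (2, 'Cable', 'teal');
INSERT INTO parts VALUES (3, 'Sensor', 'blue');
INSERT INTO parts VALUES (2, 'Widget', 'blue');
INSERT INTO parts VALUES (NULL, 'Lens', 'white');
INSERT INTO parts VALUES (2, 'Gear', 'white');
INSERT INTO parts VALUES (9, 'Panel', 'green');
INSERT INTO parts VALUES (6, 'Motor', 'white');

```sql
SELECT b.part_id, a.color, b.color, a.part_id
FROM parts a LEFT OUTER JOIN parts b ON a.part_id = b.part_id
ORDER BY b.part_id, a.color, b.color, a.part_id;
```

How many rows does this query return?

13

LEFT JOIN keeps every row from `parts a`; unmatched rows get NULL for `parts b`'s columns.
Matching on a.part_id = b.part_id. A NULL in a compared column never satisfies the condition.
- part_id=2: 3 matching b row(s), so 3 row(s) emitted.
- part_id=3: 1 matching b row(s), so 1 row(s) emitted.
- part_id=2: 3 matching b row(s), so 3 row(s) emitted.
- part_id=NULL: no b row matches, row kept with b columns NULL.
- part_id=2: 3 matching b row(s), so 3 row(s) emitted.
- part_id=9: 1 matching b row(s), so 1 row(s) emitted.
- part_id=6: 1 matching b row(s), so 1 row(s) emitted.
Total: 12 matched + 1 padded = 13 rows.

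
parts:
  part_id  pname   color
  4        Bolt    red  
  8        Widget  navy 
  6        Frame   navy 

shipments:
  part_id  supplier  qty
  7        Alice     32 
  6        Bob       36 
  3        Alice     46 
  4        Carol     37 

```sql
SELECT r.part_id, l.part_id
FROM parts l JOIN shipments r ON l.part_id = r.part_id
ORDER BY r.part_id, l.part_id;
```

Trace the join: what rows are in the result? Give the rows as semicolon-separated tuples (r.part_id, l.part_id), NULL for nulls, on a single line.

(4, 4); (6, 6)

INNER JOIN keeps only pairs where the ON condition holds.
Matching on l.part_id = r.part_id.
- part_id=4: 1 matching r row(s), so 1 row(s) emitted.
- part_id=8: no matching r row, dropped.
- part_id=6: 1 matching r row(s), so 1 row(s) emitted.
After projecting and ordering:
r.part_id | l.part_id
4 | 4
6 | 6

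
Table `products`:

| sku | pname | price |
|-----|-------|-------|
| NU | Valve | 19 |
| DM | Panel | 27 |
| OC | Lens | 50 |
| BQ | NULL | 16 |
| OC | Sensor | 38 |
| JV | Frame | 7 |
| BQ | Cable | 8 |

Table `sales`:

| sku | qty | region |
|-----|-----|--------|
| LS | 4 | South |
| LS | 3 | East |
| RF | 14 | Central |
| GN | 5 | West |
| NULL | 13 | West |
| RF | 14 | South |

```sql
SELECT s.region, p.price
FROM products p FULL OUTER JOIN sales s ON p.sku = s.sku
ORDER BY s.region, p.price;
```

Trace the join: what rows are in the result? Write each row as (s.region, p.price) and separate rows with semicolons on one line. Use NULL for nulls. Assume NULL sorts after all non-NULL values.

FULL OUTER JOIN keeps every row from both sides; unmatched rows get NULL for the other side's columns.
Matching on p.sku = s.sku. A NULL in a compared column never satisfies the condition.
- p (sku=NU) has no partner → padded with NULL.
- p (sku=DM) has no partner → padded with NULL.
- p (sku=OC) has no partner → padded with NULL.
- p (sku=BQ) has no partner → padded with NULL.
- p (sku=OC) has no partner → padded with NULL.
- p (sku=JV) has no partner → padded with NULL.
- p (sku=BQ) has no partner → padded with NULL.
- plus 6 unmatched s row(s), each kept with NULL p columns.

(Central, NULL); (East, NULL); (South, NULL); (South, NULL); (West, NULL); (West, NULL); (NULL, 7); (NULL, 8); (NULL, 16); (NULL, 19); (NULL, 27); (NULL, 38); (NULL, 50)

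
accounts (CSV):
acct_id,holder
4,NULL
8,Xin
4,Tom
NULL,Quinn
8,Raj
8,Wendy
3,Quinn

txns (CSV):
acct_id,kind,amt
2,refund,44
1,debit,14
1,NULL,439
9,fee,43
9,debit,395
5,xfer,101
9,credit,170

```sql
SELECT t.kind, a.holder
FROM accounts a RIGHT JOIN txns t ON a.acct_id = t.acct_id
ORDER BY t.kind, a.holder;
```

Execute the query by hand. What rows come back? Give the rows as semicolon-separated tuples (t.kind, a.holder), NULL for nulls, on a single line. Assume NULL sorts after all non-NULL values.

RIGHT JOIN keeps every row from `txns`; unmatched rows get NULL for `accounts`'s columns.
Matching on a.acct_id = t.acct_id. A NULL in a compared column never satisfies the condition.
- a (acct_id=4) has no partner in t.
- a (acct_id=8) has no partner in t.
- a (acct_id=4) has no partner in t.
- a (acct_id=NULL) has no partner in t.
- a (acct_id=8) has no partner in t.
- a (acct_id=8) has no partner in t.
- a (acct_id=3) has no partner in t.
- 7 t row(s) had no a match → kept, a columns NULL.
After projecting and ordering:
t.kind | a.holder
credit | NULL
debit | NULL
debit | NULL
fee | NULL
refund | NULL
xfer | NULL
NULL | NULL

(credit, NULL); (debit, NULL); (debit, NULL); (fee, NULL); (refund, NULL); (xfer, NULL); (NULL, NULL)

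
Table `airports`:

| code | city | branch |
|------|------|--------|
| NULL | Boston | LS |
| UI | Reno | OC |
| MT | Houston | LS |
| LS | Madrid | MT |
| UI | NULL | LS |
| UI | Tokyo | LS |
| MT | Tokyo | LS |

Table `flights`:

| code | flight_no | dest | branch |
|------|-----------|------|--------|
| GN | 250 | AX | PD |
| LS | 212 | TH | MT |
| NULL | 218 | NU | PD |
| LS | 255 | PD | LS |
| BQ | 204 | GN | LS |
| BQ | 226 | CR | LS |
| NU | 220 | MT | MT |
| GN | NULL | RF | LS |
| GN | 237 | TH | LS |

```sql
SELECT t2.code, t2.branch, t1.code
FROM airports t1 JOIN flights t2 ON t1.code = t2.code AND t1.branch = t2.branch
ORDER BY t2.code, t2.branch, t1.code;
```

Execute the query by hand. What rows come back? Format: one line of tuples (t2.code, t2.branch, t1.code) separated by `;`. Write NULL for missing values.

(LS, MT, LS)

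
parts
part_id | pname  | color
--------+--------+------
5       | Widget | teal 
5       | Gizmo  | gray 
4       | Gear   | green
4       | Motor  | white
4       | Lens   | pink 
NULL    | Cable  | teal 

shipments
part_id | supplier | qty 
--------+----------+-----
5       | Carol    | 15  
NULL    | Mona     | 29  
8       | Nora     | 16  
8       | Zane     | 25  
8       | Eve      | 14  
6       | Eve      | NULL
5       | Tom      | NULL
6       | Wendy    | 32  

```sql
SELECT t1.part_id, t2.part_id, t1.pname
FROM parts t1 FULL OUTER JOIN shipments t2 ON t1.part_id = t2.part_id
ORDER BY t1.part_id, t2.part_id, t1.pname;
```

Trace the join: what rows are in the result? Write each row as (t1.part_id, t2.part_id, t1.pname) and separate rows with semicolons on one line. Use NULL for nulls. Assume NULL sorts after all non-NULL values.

(4, NULL, Gear); (4, NULL, Lens); (4, NULL, Motor); (5, 5, Gizmo); (5, 5, Gizmo); (5, 5, Widget); (5, 5, Widget); (NULL, 6, NULL); (NULL, 6, NULL); (NULL, 8, NULL); (NULL, 8, NULL); (NULL, 8, NULL); (NULL, NULL, Cable); (NULL, NULL, NULL)

FULL OUTER JOIN keeps every row from both sides; unmatched rows get NULL for the other side's columns.
Matching on t1.part_id = t2.part_id. A NULL in a compared column never satisfies the condition.
- t1 row (part_id=5): matches 2 t2 row(s) → 2 output row(s).
- t1 row (part_id=5): matches 2 t2 row(s) → 2 output row(s).
- t1 row (part_id=4): no match → kept, t2 columns NULL.
- t1 row (part_id=4): no match → kept, t2 columns NULL.
- t1 row (part_id=4): no match → kept, t2 columns NULL.
- t1 row (part_id=NULL): no match → kept, t2 columns NULL.
- plus 6 unmatched t2 row(s), each kept with NULL t1 columns.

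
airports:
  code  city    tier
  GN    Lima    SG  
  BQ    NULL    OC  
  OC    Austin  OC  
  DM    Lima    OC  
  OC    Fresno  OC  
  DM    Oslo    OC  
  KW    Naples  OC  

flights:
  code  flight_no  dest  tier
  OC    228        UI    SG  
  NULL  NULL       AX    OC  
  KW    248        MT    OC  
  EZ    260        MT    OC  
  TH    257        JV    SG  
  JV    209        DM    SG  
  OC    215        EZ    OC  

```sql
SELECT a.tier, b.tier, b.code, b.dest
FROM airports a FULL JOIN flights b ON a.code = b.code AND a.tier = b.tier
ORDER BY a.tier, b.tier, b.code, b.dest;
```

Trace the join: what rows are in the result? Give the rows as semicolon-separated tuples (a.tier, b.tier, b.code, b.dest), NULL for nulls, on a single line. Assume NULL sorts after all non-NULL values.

FULL OUTER JOIN keeps every row from both sides; unmatched rows get NULL for the other side's columns.
Matching on a.code = b.code AND a.tier = b.tier. A NULL in a compared column never satisfies the condition.
- a (code=GN, tier=SG) has no partner → padded with NULL.
- a (code=BQ, tier=OC) has no partner → padded with NULL.
- a (code=OC, tier=OC) pairs with 1 row(s) of b.
- a (code=DM, tier=OC) has no partner → padded with NULL.
- a (code=OC, tier=OC) pairs with 1 row(s) of b.
- a (code=DM, tier=OC) has no partner → padded with NULL.
- a (code=KW, tier=OC) pairs with 1 row(s) of b.
- 5 b row(s) had no a match → kept, a columns NULL.

(OC, OC, KW, MT); (OC, OC, OC, EZ); (OC, OC, OC, EZ); (OC, NULL, NULL, NULL); (OC, NULL, NULL, NULL); (OC, NULL, NULL, NULL); (SG, NULL, NULL, NULL); (NULL, OC, EZ, MT); (NULL, OC, NULL, AX); (NULL, SG, JV, DM); (NULL, SG, OC, UI); (NULL, SG, TH, JV)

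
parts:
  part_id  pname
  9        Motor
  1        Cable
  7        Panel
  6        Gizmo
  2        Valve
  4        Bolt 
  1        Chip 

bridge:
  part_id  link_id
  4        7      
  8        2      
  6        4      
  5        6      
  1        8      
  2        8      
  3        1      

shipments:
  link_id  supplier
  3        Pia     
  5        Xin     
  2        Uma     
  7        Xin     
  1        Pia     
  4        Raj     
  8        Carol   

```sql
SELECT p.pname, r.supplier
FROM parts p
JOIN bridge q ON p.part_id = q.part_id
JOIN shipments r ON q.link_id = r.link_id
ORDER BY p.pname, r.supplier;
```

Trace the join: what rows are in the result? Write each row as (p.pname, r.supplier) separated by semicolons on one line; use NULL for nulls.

Step 1 — p INNER JOIN q on part_id → 5 row(s).
Then INNER JOIN `shipments r` on link_id: keep only rows whose q.link_id appears in r.

(Bolt, Xin); (Cable, Carol); (Chip, Carol); (Gizmo, Raj); (Valve, Carol)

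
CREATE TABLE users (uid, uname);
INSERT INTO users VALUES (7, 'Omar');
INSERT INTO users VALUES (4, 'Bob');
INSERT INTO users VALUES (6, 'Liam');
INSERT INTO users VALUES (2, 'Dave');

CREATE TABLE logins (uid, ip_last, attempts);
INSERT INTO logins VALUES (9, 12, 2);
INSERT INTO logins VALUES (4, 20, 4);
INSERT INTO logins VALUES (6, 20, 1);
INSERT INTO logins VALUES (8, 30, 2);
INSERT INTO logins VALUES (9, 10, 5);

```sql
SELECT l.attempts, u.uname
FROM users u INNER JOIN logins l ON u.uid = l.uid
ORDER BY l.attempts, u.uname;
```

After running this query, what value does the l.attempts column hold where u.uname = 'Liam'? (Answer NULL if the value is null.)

INNER JOIN keeps only pairs where the ON condition holds.
Matching on u.uid = l.uid.
Matched pairs: 2.

1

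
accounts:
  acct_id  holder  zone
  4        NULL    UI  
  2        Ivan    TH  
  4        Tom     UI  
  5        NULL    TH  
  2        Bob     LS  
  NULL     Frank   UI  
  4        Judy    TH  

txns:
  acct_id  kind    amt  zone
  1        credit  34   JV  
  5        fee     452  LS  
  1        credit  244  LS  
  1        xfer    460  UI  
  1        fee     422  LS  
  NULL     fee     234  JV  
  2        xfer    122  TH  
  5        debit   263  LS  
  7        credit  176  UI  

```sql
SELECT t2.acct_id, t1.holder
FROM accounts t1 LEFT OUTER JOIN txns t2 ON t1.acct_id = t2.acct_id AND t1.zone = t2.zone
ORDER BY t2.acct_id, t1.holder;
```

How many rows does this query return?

7

LEFT JOIN keeps every row from `accounts`; unmatched rows get NULL for `txns`'s columns.
Matching on t1.acct_id = t2.acct_id AND t1.zone = t2.zone. A NULL in a compared column never satisfies the condition.
- t1[0] acct_id=4, zone=UI → no match; kept with NULLs on the t2 side.
- t1[1] acct_id=2, zone=TH → 1 match(es) in t2 → 1 row(s).
- t1[2] acct_id=4, zone=UI → no match; kept with NULLs on the t2 side.
- t1[3] acct_id=5, zone=TH → no match; kept with NULLs on the t2 side.
- t1[4] acct_id=2, zone=LS → no match; kept with NULLs on the t2 side.
- t1[5] acct_id=NULL, zone=UI → no match; kept with NULLs on the t2 side.
- t1[6] acct_id=4, zone=TH → no match; kept with NULLs on the t2 side.
Total: 1 matched + 6 padded = 7 rows.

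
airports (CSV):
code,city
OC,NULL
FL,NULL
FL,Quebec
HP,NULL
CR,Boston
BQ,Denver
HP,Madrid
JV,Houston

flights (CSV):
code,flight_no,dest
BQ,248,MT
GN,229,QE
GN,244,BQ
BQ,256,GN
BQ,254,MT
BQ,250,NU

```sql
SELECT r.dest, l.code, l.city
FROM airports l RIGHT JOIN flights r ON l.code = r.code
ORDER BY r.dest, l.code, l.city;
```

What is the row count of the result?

RIGHT JOIN keeps every row from `flights`; unmatched rows get NULL for `airports`'s columns.
Matching on l.code = r.code.
- code=OC: no matching r row.
- code=FL: no matching r row.
- code=FL: no matching r row.
- code=HP: no matching r row.
- code=CR: no matching r row.
- code=BQ: 4 matching r row(s), so 4 row(s) emitted.
- code=HP: no matching r row.
- code=JV: no matching r row.
- plus 2 unmatched r row(s), each kept with NULL l columns.
Total: 4 matched + 2 padded = 6 rows.

6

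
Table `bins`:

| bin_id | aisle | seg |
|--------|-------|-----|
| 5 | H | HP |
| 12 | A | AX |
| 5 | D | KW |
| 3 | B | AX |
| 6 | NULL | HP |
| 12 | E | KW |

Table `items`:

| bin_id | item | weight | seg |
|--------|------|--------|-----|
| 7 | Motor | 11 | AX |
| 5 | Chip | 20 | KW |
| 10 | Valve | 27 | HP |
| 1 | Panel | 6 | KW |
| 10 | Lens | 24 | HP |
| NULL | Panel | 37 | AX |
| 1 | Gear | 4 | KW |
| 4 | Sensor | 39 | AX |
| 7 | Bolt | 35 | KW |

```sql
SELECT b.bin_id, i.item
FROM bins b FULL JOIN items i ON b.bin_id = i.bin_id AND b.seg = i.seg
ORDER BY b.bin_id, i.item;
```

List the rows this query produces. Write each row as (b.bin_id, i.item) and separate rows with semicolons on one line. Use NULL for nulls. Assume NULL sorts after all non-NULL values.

FULL OUTER JOIN keeps every row from both sides; unmatched rows get NULL for the other side's columns.
Matching on b.bin_id = i.bin_id AND b.seg = i.seg. A NULL in a compared column never satisfies the condition.
Matched pairs: 1; unmatched b rows kept: 5; unmatched i rows kept: 8.

(3, NULL); (5, Chip); (5, NULL); (6, NULL); (12, NULL); (12, NULL); (NULL, Bolt); (NULL, Gear); (NULL, Lens); (NULL, Motor); (NULL, Panel); (NULL, Panel); (NULL, Sensor); (NULL, Valve)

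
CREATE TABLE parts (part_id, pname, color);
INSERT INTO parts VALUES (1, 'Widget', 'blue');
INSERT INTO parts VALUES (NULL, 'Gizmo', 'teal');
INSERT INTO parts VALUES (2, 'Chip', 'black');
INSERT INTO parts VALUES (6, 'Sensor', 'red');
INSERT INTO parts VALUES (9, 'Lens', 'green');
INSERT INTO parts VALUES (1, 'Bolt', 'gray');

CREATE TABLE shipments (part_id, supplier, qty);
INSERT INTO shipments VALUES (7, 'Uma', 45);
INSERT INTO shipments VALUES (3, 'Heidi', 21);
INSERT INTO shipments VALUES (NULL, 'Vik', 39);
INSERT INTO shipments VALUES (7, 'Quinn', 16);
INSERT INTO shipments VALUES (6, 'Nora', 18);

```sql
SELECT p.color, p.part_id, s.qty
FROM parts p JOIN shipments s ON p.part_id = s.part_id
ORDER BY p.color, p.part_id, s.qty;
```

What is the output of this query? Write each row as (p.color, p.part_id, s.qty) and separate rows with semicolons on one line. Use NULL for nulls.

INNER JOIN keeps only pairs where the ON condition holds.
Matching on p.part_id = s.part_id. A NULL in a compared column never satisfies the condition.
- p (part_id=1) has no partner → excluded.
- p (part_id=NULL) has no partner → excluded.
- p (part_id=2) has no partner → excluded.
- p (part_id=6) pairs with 1 row(s) of s.
- p (part_id=9) has no partner → excluded.
- p (part_id=1) has no partner → excluded.
After projecting and ordering:
p.color | p.part_id | s.qty
red | 6 | 18

(red, 6, 18)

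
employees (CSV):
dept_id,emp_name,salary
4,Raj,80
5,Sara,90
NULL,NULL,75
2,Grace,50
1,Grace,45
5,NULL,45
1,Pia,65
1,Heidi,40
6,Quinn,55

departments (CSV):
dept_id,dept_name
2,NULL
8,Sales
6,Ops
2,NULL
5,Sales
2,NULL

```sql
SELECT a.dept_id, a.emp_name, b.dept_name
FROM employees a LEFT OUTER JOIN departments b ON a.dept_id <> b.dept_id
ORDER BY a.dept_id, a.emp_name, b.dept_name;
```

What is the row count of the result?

43

LEFT JOIN keeps every row from `employees`; unmatched rows get NULL for `departments`'s columns.
Matching on a.dept_id <> b.dept_id. A NULL in a compared column never satisfies the condition.
- a[0] dept_id=4 → 6 match(es) in b → 6 row(s).
- a[1] dept_id=5 → 5 match(es) in b → 5 row(s).
- a[2] dept_id=NULL → no match; kept with NULLs on the b side.
- a[3] dept_id=2 → 3 match(es) in b → 3 row(s).
- a[4] dept_id=1 → 6 match(es) in b → 6 row(s).
- a[5] dept_id=5 → 5 match(es) in b → 5 row(s).
- a[6] dept_id=1 → 6 match(es) in b → 6 row(s).
- a[7] dept_id=1 → 6 match(es) in b → 6 row(s).
- a[8] dept_id=6 → 5 match(es) in b → 5 row(s).
Total: 42 matched + 1 padded = 43 rows.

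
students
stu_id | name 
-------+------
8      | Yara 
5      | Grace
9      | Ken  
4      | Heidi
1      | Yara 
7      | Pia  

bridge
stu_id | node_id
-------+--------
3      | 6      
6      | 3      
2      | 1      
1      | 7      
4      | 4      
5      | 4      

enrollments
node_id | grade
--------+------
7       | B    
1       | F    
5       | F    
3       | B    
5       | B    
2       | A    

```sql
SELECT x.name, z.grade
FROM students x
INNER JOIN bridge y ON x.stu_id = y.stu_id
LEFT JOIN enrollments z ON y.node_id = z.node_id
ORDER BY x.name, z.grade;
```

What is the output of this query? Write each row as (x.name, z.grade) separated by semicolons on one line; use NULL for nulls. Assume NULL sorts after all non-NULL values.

Evaluate left to right. First `students x INNER JOIN bridge y` on stu_id: 3 row(s).
Then LEFT JOIN `enrollments z` on node_id: each of those 3 rows is kept; rows whose y.node_id has no match in z get NULL for z's columns.

(Grace, NULL); (Heidi, NULL); (Yara, B)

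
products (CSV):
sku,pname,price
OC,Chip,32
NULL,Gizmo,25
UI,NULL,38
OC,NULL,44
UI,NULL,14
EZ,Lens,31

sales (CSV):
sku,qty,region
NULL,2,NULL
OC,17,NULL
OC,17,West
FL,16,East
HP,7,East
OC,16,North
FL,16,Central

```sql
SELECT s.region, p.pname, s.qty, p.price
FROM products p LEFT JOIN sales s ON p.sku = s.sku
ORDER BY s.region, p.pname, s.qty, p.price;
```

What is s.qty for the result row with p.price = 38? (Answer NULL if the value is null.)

LEFT JOIN keeps every row from `products`; unmatched rows get NULL for `sales`'s columns.
Matching on p.sku = s.sku. A NULL in a compared column never satisfies the condition.
- sku=OC: 3 matching s row(s), so 3 row(s) emitted.
- sku=NULL: no s row matches, row kept with s columns NULL.
- sku=UI: no s row matches, row kept with s columns NULL.
- sku=OC: 3 matching s row(s), so 3 row(s) emitted.
- sku=UI: no s row matches, row kept with s columns NULL.
- sku=EZ: no s row matches, row kept with s columns NULL.

NULL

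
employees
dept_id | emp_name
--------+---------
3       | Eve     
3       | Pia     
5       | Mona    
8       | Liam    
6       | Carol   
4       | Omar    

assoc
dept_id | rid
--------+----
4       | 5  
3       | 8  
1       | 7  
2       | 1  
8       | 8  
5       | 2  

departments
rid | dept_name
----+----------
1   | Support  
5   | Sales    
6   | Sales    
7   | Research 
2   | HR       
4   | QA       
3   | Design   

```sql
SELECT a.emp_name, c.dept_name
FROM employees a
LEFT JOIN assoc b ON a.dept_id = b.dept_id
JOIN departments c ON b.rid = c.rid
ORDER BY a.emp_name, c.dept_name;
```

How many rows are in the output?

2

Evaluate left to right. First `employees a LEFT JOIN assoc b` on dept_id: 6 row(s).
Then INNER JOIN `departments c` on rid: keep only rows whose b.rid appears in c.
Result: 2 row(s).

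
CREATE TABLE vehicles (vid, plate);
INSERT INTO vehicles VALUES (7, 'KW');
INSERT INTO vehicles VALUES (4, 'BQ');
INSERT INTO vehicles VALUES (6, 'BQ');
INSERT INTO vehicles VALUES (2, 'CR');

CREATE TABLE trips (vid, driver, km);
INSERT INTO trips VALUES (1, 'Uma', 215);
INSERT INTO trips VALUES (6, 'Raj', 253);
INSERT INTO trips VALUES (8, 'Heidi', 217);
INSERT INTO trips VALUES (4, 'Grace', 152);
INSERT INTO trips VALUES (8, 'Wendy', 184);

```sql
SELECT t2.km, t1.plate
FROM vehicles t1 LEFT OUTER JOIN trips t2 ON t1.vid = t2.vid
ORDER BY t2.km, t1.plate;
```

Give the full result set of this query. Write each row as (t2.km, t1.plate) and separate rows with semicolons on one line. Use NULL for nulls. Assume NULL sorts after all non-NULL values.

(152, BQ); (253, BQ); (NULL, CR); (NULL, KW)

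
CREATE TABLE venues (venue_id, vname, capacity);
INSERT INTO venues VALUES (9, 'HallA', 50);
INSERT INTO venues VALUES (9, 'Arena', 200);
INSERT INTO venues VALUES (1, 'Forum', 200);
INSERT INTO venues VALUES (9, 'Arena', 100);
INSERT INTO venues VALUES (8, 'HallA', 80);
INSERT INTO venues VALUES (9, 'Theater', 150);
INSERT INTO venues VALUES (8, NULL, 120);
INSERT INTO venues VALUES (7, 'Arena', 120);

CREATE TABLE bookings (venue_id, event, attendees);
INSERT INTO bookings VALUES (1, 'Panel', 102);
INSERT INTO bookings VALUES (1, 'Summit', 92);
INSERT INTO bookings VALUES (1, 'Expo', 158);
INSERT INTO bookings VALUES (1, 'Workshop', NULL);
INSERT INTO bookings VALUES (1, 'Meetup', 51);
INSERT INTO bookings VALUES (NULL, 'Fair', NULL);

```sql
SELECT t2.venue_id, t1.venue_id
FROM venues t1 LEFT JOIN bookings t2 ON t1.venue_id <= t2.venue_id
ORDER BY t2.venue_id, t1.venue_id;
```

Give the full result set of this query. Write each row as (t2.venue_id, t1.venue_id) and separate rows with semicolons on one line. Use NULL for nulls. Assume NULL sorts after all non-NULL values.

(1, 1); (1, 1); (1, 1); (1, 1); (1, 1); (NULL, 7); (NULL, 8); (NULL, 8); (NULL, 9); (NULL, 9); (NULL, 9); (NULL, 9)

LEFT JOIN keeps every row from `venues`; unmatched rows get NULL for `bookings`'s columns.
Matching on t1.venue_id <= t2.venue_id. A NULL in a compared column never satisfies the condition.
- t1 row (venue_id=9): no match → kept, t2 columns NULL.
- t1 row (venue_id=9): no match → kept, t2 columns NULL.
- t1 row (venue_id=1): matches 5 t2 row(s) → 5 output row(s).
- t1 row (venue_id=9): no match → kept, t2 columns NULL.
- t1 row (venue_id=8): no match → kept, t2 columns NULL.
- t1 row (venue_id=9): no match → kept, t2 columns NULL.
- t1 row (venue_id=8): no match → kept, t2 columns NULL.
- t1 row (venue_id=7): no match → kept, t2 columns NULL.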